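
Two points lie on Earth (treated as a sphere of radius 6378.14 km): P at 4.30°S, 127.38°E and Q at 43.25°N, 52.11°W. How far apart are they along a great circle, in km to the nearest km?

15701 km

In radians: φ₁ = -0.0750, φ₂ = 0.7549, Δλ = -179.490° = -3.1327 rad.
cos c = sin φ₁ sin φ₂ + cos φ₁ cos φ₂ cos Δλ = (-0.0750)(0.6852) + (0.9972)(0.7284)(-1.0000) = -0.77767,
so c = arccos(-0.77767) = 2.46174 rad.
Distance = R·c = 6378.14 × 2.4617 ≈ 15701 km.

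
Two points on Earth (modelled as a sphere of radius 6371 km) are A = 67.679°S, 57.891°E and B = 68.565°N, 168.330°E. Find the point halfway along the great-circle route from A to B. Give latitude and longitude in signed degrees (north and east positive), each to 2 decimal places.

The central angle between A and B is δ = 2.7130 rad.
With f = 0.5, the slerp weights are sin((1−f)δ)/sin δ = 2.3512 and sin(fδ)/sin δ = 2.3512.
Weighted sum of the unit vectors: (2.3512)·(0.2019,0.3217,-0.9251) + (2.3512)·(-0.3579,0.0739,0.9308) = (-0.3668, 0.9302, 0.0135).
Converting back: φ = atan2(z, √(x²+y²)) = 0.78°, λ = atan2(y, x) = 111.52°.

0.78°, 111.52°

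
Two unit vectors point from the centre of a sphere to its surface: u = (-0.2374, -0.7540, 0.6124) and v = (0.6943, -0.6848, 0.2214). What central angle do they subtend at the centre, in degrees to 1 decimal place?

u·v = 0.4871; |u| = 1.0000, |v| = 1.0000.
cos θ = (u·v)/(|u||v|) = 0.4871, so θ = 60.8°.

60.8°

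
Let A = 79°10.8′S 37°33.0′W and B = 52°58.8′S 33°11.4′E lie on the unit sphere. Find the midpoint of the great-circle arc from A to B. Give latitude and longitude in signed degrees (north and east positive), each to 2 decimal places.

-68.90°, 18.25°

The central angle between A and B is δ = 0.6067 rad.
With f = 0.5, the slerp weights are sin((1−f)δ)/sin δ = 0.5239 and sin(fδ)/sin δ = 0.5239.
Weighted sum of the unit vectors: (0.5239)·(0.1488,-0.1144,-0.9822) + (0.5239)·(0.5039,0.3296,-0.7984) = (0.3420, 0.1127, -0.9329).
Converting back: φ = atan2(z, √(x²+y²)) = -68.90°, λ = atan2(y, x) = 18.25°.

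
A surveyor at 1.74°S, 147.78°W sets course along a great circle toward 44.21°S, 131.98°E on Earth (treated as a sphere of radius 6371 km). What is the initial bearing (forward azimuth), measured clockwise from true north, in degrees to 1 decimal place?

225.5°

With φ₁ = -0.0304, φ₂ = -0.7716, Δλ = -1.4005 rad, the forward-azimuth formula gives
θ = atan2( sin Δλ cos φ₂ , cos φ₁ sin φ₂ − sin φ₁ cos φ₂ cos Δλ ) = atan2(-0.7064, -0.6933) = -134.46°.
Adding 360° brings this into [0°, 360°): 225.5°.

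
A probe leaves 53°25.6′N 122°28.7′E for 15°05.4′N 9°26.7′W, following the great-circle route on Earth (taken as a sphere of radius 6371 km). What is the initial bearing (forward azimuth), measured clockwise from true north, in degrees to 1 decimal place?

313.1°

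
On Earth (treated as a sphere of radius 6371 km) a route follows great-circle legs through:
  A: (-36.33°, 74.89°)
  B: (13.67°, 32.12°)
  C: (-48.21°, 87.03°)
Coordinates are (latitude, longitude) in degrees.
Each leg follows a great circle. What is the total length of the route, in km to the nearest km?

Leg A→B: central angle 1.1212 rad, distance 7143.0 km.
Leg B→C: central angle 1.3735 rad, distance 8750.5 km.
Total: 7143.0 + 8750.5 ≈ 15893 km.

15893 km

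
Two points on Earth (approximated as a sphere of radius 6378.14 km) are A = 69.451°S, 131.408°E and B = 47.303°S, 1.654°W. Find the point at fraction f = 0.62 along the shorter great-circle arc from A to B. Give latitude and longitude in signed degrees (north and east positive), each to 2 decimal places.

-67.59°, 15.69°

Central angle δ = 1.0173 rad. Interpolating on the sphere with fraction f = 0.62:
P = [sin((1−f)δ)·A + sin(fδ)·B] / sin δ = 0.4432·A + 0.6932·B in Cartesian coordinates,
giving P = (0.3670, 0.1031, -0.9245), i.e. latitude -67.59°, longitude 15.69°.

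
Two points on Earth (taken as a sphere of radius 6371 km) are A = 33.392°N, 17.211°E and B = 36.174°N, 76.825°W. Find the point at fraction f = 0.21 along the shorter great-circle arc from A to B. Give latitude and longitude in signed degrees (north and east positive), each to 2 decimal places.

The central angle between A and B is δ = 1.2897 rad.
With f = 0.21, the slerp weights are sin((1−f)δ)/sin δ = 0.8863 and sin(fδ)/sin δ = 0.2785.
Weighted sum of the unit vectors: (0.8863)·(0.7975,0.2470,0.5504) + (0.2785)·(0.1840,-0.7860,0.5902) = (0.7581, 0.0001, 0.6521).
Converting back: φ = atan2(z, √(x²+y²)) = 40.70°, λ = atan2(y, x) = 0.01°.

40.70°, 0.01°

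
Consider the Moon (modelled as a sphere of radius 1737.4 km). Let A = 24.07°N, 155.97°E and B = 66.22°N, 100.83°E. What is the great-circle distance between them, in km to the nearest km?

Let φ₁ = 0.4201 rad, φ₂ = 1.1558 rad, and Δλ = -0.9624 rad.
cos c = sin φ₁ sin φ₂ + cos φ₁ cos φ₂ cos Δλ = (0.4079)(0.9151) + (0.9130)(0.4032)(0.5716) = 0.58366,
so c = arccos(0.58366) = 0.94757 rad.
Distance = R·c = 1737.4 × 0.9476 ≈ 1646 km.

1646 km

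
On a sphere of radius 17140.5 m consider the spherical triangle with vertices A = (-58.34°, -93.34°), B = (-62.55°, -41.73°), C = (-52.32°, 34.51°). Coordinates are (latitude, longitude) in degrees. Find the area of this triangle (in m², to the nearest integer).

29475265 m²

Side lengths (central angles): a = 0.6930, b = 1.0738, c = 0.4380 rad; semiperimeter s = 1.1024.
By l'Huilier's theorem, tan(E/4) = √[tan(s/2) tan((s−a)/2) tan((s−b)/2) tan((s−c)/2)], giving spherical excess E = 0.1003 rad.
Area = E·R² = 0.1003 × (17140.5)² ≈ 29475265 m².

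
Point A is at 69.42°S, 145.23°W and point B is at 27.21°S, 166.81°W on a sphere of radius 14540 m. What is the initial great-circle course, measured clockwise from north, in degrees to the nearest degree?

332°

Δλ = -21.580° = -0.3766 rad.
y = sin Δλ · cos φ₂ = (-0.3678)(0.8893) = -0.3271
x = cos φ₁ sin φ₂ − sin φ₁ cos φ₂ cos Δλ = (0.3515)(-0.4573) − (-0.9362)(0.8893)(0.9299) = 0.6135
θ = atan2(y, x) = -28.07°; adding 360° gives 332°.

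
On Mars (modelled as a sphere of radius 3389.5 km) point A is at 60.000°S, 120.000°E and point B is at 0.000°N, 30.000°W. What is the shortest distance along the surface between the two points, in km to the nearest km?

6842 km

In radians: φ₁ = -1.0472, φ₂ = 0.0000, Δλ = -150.000° = -2.6180 rad.
cos c = sin φ₁ sin φ₂ + cos φ₁ cos φ₂ cos Δλ = (-0.8660)(0.0000) + (0.5000)(1.0000)(-0.8660) = -0.43301,
so c = arccos(-0.43301) = 2.01863 rad.
Distance = R·c = 3389.5 × 2.0186 ≈ 6842 km.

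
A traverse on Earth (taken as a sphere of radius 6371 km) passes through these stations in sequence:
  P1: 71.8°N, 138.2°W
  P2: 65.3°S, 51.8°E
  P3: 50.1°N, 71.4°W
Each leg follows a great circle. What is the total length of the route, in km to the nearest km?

35594 km

Leg P1→P2: central angle 3.0118 rad, distance 19188.2 km.
Leg P2→P3: central angle 2.5750 rad, distance 16405.4 km.
Total: 19188.2 + 16405.4 ≈ 35594 km.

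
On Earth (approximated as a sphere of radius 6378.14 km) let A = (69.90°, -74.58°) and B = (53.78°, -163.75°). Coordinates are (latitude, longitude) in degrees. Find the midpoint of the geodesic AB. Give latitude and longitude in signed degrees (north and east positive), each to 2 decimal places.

68.50°, -133.78°

Central angle δ = 0.7066 rad. Interpolating on the sphere with fraction f = 0.5:
P = [sin((1−f)δ)·A + sin(fδ)·B] / sin δ = 0.5329·A + 0.5329·B in Cartesian coordinates,
giving P = (-0.2536, -0.2647, 0.9304), i.e. latitude 68.50°, longitude -133.78°.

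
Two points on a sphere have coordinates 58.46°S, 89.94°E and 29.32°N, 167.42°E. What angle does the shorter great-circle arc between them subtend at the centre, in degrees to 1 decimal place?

Let φ₁ = -1.0203 rad, φ₂ = 0.5117 rad, and Δλ = 1.3523 rad.
Haversine: a = sin²(Δφ/2) + cos φ₁ cos φ₂ sin²(Δλ/2) = 0.4806 + (0.5231)(0.8719)(0.3916) = 0.65924.
Central angle c = 2·arcsin(√a) = 1.89492 rad.
So the angular separation is 108.6°.

108.6°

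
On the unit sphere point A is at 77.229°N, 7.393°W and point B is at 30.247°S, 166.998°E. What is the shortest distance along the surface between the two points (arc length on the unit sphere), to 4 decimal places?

Let φ₁ = 1.3479 rad, φ₂ = -0.5279 rad, and Δλ = 3.0437 rad.
Haversine: a = sin²(Δφ/2) + cos φ₁ cos φ₂ sin²(Δλ/2) = 0.6502 + (0.2211)(0.8639)(0.9976) = 0.84066.
Central angle c = 2·arcsin(√a) = 2.32035 rad.
On the unit sphere the arc length equals the central angle: 2.3204.

2.3204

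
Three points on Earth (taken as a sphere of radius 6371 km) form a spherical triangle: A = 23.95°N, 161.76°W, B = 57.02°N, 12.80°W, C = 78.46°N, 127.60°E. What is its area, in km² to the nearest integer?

Side lengths (central angles): a = 0.7407, b = 1.0947, c = 1.6566 rad; semiperimeter s = 1.7460.
By l'Huilier's theorem, tan(E/4) = √[tan(s/2) tan((s−a)/2) tan((s−b)/2) tan((s−c)/2)], giving spherical excess E = 0.3967 rad.
Area = E·R² = 0.3967 × (6371)² ≈ 16101362 km².

16101362 km²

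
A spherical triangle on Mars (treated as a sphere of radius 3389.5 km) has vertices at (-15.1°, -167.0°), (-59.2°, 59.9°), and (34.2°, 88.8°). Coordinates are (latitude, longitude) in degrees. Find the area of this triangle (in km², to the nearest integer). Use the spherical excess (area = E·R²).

26024464 km²

Side lengths (central angles): a = 1.6831, b = 1.9202, c = 1.6851 rad; semiperimeter s = 2.6442.
By l'Huilier's theorem, tan(E/4) = √[tan(s/2) tan((s−a)/2) tan((s−b)/2) tan((s−c)/2)], giving spherical excess E = 2.2652 rad.
Area = E·R² = 2.2652 × (3389.5)² ≈ 26024464 km².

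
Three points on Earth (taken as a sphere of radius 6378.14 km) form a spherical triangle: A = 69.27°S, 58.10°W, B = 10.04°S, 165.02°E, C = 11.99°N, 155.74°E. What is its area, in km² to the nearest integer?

Side lengths (central angles): a = 0.4168, b = 2.0736, c = 1.6623 rad; semiperimeter s = 2.0763.
By l'Huilier's theorem, tan(E/4) = √[tan(s/2) tan((s−a)/2) tan((s−b)/2) tan((s−c)/2)], giving spherical excess E = 0.0926 rad.
Area = E·R² = 0.0926 × (6378.14)² ≈ 3768481 km².

3768481 km²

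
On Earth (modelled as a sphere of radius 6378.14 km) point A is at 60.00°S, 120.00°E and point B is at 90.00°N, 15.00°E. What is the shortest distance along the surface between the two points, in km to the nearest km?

In radians: φ₁ = -1.0472, φ₂ = 1.5708, Δλ = -105.000° = -1.8326 rad.
Haversine: a = sin²(Δφ/2) + cos φ₁ cos φ₂ sin²(Δλ/2) = 0.9330 + (0.5000)(0.0000)(0.6294) = 0.93301.
Central angle c = 2·arcsin(√a) = 2.61799 rad.
Distance = R·c = 6378.14 × 2.6180 ≈ 16698 km.

16698 km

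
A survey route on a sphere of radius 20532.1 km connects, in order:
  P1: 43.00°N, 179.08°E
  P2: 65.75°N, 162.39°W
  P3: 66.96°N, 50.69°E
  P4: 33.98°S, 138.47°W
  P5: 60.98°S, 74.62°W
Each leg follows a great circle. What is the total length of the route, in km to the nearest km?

Leg P1→P2: central angle 0.4356 rad, distance 8943.2 km.
Leg P2→P3: central angle 0.7893 rad, distance 16206.0 km.
Leg P3→P4: central angle 2.5584 rad, distance 52529.8 km.
Leg P4→P5: central angle 0.8419 rad, distance 17286.6 km.
Total: 8943.2 + 16206.0 + 52529.8 + 17286.6 ≈ 94966 km.

94966 km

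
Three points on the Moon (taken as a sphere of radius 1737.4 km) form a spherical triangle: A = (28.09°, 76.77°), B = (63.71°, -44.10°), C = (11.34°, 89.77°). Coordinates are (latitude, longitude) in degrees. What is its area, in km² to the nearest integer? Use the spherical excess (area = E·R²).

276026 km²

Side lengths (central angles): a = 1.6958, b = 0.3614, c = 1.3473 rad; semiperimeter s = 1.7022.
By l'Huilier's theorem, tan(E/4) = √[tan(s/2) tan((s−a)/2) tan((s−b)/2) tan((s−c)/2)], giving spherical excess E = 0.0914 rad.
Area = E·R² = 0.0914 × (1737.4)² ≈ 276026 km².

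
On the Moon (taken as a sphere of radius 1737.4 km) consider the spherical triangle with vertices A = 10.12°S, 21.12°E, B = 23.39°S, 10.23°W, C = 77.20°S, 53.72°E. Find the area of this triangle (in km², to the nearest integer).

Side lengths (central angles): a = 1.0742, b = 1.2078, c = 0.5710 rad; semiperimeter s = 1.4265.
By l'Huilier's theorem, tan(E/4) = √[tan(s/2) tan((s−a)/2) tan((s−b)/2) tan((s−c)/2)], giving spherical excess E = 0.3503 rad.
Area = E·R² = 0.3503 × (1737.4)² ≈ 1057282 km².

1057282 km²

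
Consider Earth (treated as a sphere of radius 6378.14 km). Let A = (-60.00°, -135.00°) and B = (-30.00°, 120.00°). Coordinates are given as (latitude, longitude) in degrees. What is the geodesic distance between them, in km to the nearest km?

In radians: φ₁ = -1.0472, φ₂ = -0.5236, Δλ = -105.000° = -1.8326 rad.
cos c = sin φ₁ sin φ₂ + cos φ₁ cos φ₂ cos Δλ = (-0.8660)(-0.5000) + (0.5000)(0.8660)(-0.2588) = 0.32094,
so c = arccos(0.32094) = 1.24407 rad.
Distance = R·c = 6378.14 × 1.2441 ≈ 7935 km.

7935 km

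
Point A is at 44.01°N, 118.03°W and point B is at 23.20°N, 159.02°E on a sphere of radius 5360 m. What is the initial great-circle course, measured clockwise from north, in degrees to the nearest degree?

283°

With φ₁ = 0.7681, φ₂ = 0.4049, Δλ = -1.4478 rad, the forward-azimuth formula gives
θ = atan2( sin Δλ cos φ₂ , cos φ₁ sin φ₂ − sin φ₁ cos φ₂ cos Δλ ) = atan2(-0.9122, 0.2050) = -77.34°.
Adding 360° brings this into [0°, 360°): 283°.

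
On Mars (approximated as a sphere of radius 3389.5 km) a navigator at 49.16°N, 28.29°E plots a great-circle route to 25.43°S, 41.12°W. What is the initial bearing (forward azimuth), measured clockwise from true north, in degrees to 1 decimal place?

With φ₁ = 0.8580, φ₂ = -0.4438, Δλ = -1.2114 rad, the forward-azimuth formula gives
θ = atan2( sin Δλ cos φ₂ , cos φ₁ sin φ₂ − sin φ₁ cos φ₂ cos Δλ ) = atan2(-0.8454, -0.5211) = -121.65°.
Adding 360° brings this into [0°, 360°): 238.4°.

238.4°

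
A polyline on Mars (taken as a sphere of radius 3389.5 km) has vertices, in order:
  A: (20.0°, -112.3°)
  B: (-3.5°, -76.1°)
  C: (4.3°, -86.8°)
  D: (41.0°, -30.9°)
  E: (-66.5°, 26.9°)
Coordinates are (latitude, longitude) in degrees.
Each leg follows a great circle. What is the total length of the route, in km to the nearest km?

13838 km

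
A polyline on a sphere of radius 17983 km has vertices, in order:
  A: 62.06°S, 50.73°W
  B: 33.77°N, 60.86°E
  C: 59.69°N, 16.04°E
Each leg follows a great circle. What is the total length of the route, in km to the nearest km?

Leg A→B: central angle 2.2580 rad, distance 40605.8 km.
Leg B→C: central angle 0.6802 rad, distance 12231.7 km.
Total: 40605.8 + 12231.7 ≈ 52838 km.

52838 km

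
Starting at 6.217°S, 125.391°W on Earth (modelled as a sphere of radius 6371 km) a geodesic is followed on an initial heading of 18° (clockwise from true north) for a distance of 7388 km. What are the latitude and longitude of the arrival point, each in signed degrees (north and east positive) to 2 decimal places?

Angular distance δ = d/R = 7388/6371 = 1.15963 rad; initial bearing θ = 0.3142 rad.
sin φ₂ = sin φ₁ cos δ + cos φ₁ sin δ cos θ = (-0.1083)(0.3997) + (0.9941)(0.9167)(0.9511) = 0.8234, so φ₂ = 55.42°.
Δλ = atan2(sin θ sin δ cos φ₁, cos δ − sin φ₁ sin φ₂) = atan2(0.2816, 0.4888) = 29.944°.
λ₂ = -125.391° + 29.944° = -95.45°.

55.42°, -95.45°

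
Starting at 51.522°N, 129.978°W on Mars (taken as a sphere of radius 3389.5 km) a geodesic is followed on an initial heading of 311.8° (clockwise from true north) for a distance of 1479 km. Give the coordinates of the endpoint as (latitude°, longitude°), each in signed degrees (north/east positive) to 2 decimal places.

62.22°, -172.51°

Angular distance δ = d/R = 1479/3389.5 = 0.43635 rad; initial bearing θ = 5.4419 rad.
sin φ₂ = sin φ₁ cos δ + cos φ₁ sin δ cos θ = (0.7828)(0.9063) + (0.6222)(0.4226)(0.6665) = 0.8848, so φ₂ = 62.22°.
Δλ = atan2(sin θ sin δ cos φ₁, cos δ − sin φ₁ sin φ₂) = atan2(-0.1960, 0.2137) = -42.537°.
λ₂ = -129.978° − 42.537° = -172.51°.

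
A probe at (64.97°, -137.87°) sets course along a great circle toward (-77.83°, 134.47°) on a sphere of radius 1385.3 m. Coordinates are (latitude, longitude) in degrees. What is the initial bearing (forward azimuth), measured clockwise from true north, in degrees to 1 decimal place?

Δλ = -87.660° = -1.5300 rad.
y = sin Δλ · cos φ₂ = (-0.9992)(0.2108) = -0.2106
x = cos φ₁ sin φ₂ − sin φ₁ cos φ₂ cos Δλ = (0.4231)(-0.9775) − (0.9061)(0.2108)(0.0408) = -0.4214
θ = atan2(y, x) = -153.44°; adding 360° gives 206.6°.

206.6°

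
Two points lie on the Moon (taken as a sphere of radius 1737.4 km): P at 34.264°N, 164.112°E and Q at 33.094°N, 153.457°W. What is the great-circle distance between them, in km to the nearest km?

With latitudes φ₁ = 34.264°, φ₂ = 33.094° and longitude difference Δλ = 42.431°:
cos c = sin φ₁ sin φ₂ + cos φ₁ cos φ₂ cos Δλ = (0.5630)(0.5460) + (0.8265)(0.8378)(0.7381) = 0.81845,
so c = arccos(0.81845) = 0.61209 rad.
Distance = R·c = 1737.4 × 0.6121 ≈ 1063 km.

1063 km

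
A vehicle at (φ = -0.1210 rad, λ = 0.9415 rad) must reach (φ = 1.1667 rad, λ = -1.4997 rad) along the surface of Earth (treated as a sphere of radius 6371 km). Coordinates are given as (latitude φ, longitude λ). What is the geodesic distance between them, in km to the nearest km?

Let φ₁ = -0.1210 rad, φ₂ = 1.1667 rad, and Δλ = -2.4412 rad.
cos c = sin φ₁ sin φ₂ + cos φ₁ cos φ₂ cos Δλ = (-0.1207)(0.9195) + (0.9927)(0.3932)(-0.7646) = -0.40941,
so c = arccos(-0.40941) = 1.99261 rad.
Distance = R·c = 6371 × 1.9926 ≈ 12695 km.

12695 km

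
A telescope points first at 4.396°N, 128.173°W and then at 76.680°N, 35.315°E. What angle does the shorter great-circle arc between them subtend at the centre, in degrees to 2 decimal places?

98.37°

Let φ₁ = 0.0767 rad, φ₂ = 1.3383 rad, and Δλ = 2.8534 rad.
Haversine: a = sin²(Δφ/2) + cos φ₁ cos φ₂ sin²(Δλ/2) = 0.3479 + (0.9971)(0.2304)(0.9794) = 0.57283.
Central angle c = 2·arcsin(√a) = 1.71697 rad.
So the angular separation is 98.37°.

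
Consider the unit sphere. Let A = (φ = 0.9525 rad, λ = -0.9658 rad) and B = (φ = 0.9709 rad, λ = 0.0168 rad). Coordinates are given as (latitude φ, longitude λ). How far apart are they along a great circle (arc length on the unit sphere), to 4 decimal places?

0.5469

Let φ₁ = 0.9525 rad, φ₂ = 0.9709 rad, and Δλ = 0.9826 rad.
cos c = sin φ₁ sin φ₂ + cos φ₁ cos φ₂ cos Δλ = (0.8149)(0.8254) + (0.5796)(0.5646)(0.5549) = 0.85416,
so c = arccos(0.85416) = 0.54686 rad.
On the unit sphere the arc length equals the central angle: 0.5469.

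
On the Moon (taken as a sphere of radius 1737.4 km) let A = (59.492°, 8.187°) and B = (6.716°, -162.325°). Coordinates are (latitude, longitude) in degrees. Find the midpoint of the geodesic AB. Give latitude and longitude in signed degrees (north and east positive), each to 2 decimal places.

62.96°, -152.68°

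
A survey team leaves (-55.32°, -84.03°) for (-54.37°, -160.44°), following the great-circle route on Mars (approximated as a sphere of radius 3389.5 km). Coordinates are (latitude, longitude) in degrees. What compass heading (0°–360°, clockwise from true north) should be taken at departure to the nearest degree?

Δλ = -76.410° = -1.3336 rad.
y = sin Δλ · cos φ₂ = (-0.9720)(0.5825) = -0.5662
x = cos φ₁ sin φ₂ − sin φ₁ cos φ₂ cos Δλ = (0.5690)(-0.8128) − (-0.8223)(0.5825)(0.2350) = -0.3499
θ = atan2(y, x) = -121.71°; adding 360° gives 238°.

238°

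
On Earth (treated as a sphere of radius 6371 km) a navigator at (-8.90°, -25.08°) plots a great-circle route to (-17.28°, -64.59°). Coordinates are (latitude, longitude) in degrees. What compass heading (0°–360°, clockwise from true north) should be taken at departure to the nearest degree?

254°

Δλ = -39.510° = -0.6896 rad.
y = sin Δλ · cos φ₂ = (-0.6362)(0.9549) = -0.6075
x = cos φ₁ sin φ₂ − sin φ₁ cos φ₂ cos Δλ = (0.9880)(-0.2970) − (-0.1547)(0.9549)(0.7715) = -0.1795
θ = atan2(y, x) = -106.46°; adding 360° gives 254°.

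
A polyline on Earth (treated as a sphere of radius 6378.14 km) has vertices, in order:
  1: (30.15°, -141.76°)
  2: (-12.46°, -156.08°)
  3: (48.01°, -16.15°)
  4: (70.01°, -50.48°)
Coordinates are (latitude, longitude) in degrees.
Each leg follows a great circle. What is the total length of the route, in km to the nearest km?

Leg 1→2: central angle 0.7817 rad, distance 4985.5 km.
Leg 2→3: central angle 2.2920 rad, distance 14618.5 km.
Leg 3→4: central angle 0.4792 rad, distance 3056.7 km.
Total: 4985.5 + 14618.5 + 3056.7 ≈ 22661 km.

22661 km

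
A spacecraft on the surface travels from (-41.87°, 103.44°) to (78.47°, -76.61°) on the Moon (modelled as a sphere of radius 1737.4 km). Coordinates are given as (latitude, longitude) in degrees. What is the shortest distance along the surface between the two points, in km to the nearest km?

4348 km

In radians: φ₁ = -0.7308, φ₂ = 1.3696, Δλ = 179.950° = 3.1407 rad.
cos c = sin φ₁ sin φ₂ + cos φ₁ cos φ₂ cos Δλ = (-0.6674)(0.9798) + (0.7447)(0.1999)(-1.0000) = -0.80282,
so c = arccos(-0.80282) = 2.50280 rad.
Distance = R·c = 1737.4 × 2.5028 ≈ 4348 km.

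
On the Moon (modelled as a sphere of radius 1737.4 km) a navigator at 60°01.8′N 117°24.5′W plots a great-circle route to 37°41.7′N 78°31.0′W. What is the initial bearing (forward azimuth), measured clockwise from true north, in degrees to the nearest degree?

115°

With φ₁ = 1.0477, φ₂ = 0.6579, Δλ = 0.6788 rad, the forward-azimuth formula gives
θ = atan2( sin Δλ cos φ₂ , cos φ₁ sin φ₂ − sin φ₁ cos φ₂ cos Δλ ) = atan2(0.4968, -0.2281) = 114.66°.
So the initial bearing is 115°.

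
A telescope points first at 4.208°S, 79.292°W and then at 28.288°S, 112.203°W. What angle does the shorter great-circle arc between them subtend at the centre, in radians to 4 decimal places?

0.6888 rad

With latitudes φ₁ = -4.208°, φ₂ = -28.288° and longitude difference Δλ = -32.911°:
cos c = sin φ₁ sin φ₂ + cos φ₁ cos φ₂ cos Δλ = (-0.0734)(-0.4739) + (0.9973)(0.8806)(0.8395) = 0.77204,
so c = arccos(0.77204) = 0.68875 rad.
So the angular separation is 0.6888 rad.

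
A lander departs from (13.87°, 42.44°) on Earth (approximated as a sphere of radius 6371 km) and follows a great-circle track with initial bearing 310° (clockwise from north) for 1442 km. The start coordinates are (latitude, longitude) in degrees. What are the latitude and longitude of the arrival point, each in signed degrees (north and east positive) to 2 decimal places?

Angular distance δ = d/R = 1442/6371 = 0.22634 rad; initial bearing θ = 5.4105 rad.
sin φ₂ = sin φ₁ cos δ + cos φ₁ sin δ cos θ = (0.2397)(0.9745) + (0.9708)(0.2244)(0.6428) = 0.3736, so φ₂ = 21.94°.
Δλ = atan2(sin θ sin δ cos φ₁, cos δ − sin φ₁ sin φ₂) = atan2(-0.1669, 0.8849) = -10.680°.
λ₂ = 42.440° − 10.680° = 31.76°.

21.94°, 31.76°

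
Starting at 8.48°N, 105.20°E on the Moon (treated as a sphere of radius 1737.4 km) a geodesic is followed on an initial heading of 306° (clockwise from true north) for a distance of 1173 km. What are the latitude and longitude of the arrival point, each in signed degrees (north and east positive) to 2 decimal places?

28.59°, 70.04°

Angular distance δ = d/R = 1173/1737.4 = 0.67515 rad; initial bearing θ = 5.3407 rad.
sin φ₂ = sin φ₁ cos δ + cos φ₁ sin δ cos θ = (0.1475)(0.7806) + (0.9891)(0.6250)(0.5878) = 0.4785, so φ₂ = 28.59°.
Δλ = atan2(sin θ sin δ cos φ₁, cos δ − sin φ₁ sin φ₂) = atan2(-0.5001, 0.7101) = -35.158°.
λ₂ = 105.200° − 35.158° = 70.04°.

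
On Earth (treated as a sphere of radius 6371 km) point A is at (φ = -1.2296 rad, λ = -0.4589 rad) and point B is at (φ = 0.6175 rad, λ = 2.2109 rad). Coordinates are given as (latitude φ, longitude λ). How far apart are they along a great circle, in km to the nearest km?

15796 km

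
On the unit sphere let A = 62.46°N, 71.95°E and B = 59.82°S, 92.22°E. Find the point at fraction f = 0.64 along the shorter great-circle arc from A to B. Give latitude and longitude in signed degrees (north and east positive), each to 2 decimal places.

-15.83°, 84.22°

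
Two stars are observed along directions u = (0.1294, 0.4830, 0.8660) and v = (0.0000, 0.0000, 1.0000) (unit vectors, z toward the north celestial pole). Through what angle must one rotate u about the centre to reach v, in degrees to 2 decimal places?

30.00°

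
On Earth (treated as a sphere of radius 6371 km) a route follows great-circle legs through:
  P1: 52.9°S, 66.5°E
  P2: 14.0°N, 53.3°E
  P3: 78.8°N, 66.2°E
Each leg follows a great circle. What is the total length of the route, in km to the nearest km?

14785 km

Leg P1→P2: central angle 1.1844 rad, distance 7545.7 km.
Leg P2→P3: central angle 1.1362 rad, distance 7238.9 km.
Total: 7545.7 + 7238.9 ≈ 14785 km.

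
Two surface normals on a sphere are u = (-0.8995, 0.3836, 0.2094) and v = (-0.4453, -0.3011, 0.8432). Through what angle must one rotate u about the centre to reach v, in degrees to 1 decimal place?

62.5°

u·v = 0.4616; |u| = 1.0000, |v| = 1.0000.
cos θ = (u·v)/(|u||v|) = 0.4616, so θ = 62.5°.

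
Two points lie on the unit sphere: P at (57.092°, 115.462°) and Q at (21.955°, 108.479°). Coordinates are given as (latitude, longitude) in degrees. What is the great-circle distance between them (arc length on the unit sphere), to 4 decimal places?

With latitudes φ₁ = 57.092°, φ₂ = 21.955° and longitude difference Δλ = -6.983°:
cos c = sin φ₁ sin φ₂ + cos φ₁ cos φ₂ cos Δλ = (0.8395)(0.3739) + (0.5433)(0.9275)(0.9926) = 0.81404,
so c = arccos(0.81404) = 0.61972 rad.
On the unit sphere the arc length equals the central angle: 0.6197.

0.6197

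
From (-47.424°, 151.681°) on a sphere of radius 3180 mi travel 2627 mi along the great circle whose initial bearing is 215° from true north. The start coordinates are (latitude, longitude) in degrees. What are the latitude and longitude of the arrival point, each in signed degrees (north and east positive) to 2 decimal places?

Angular distance δ = d/R = 2627/3180 = 0.82610 rad; initial bearing θ = 3.7525 rad.
sin φ₂ = sin φ₁ cos δ + cos φ₁ sin δ cos θ = (-0.7364)(0.6777) + (0.6766)(0.7353)(-0.8192) = -0.9066, so φ₂ = -65.04°.
Δλ = atan2(sin θ sin δ cos φ₁, cos δ − sin φ₁ sin φ₂) = atan2(-0.2853, 0.0102) = -87.962°.
λ₂ = 151.681° − 87.962° = 63.72°.

-65.04°, 63.72°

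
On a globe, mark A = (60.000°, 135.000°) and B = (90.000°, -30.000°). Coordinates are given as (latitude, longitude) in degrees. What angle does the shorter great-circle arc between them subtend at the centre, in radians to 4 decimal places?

0.5236 rad

In radians: φ₁ = 1.0472, φ₂ = 1.5708, Δλ = -165.000° = -2.8798 rad.
cos c = sin φ₁ sin φ₂ + cos φ₁ cos φ₂ cos Δλ = (0.8660)(1.0000) + (0.5000)(0.0000)(-0.9659) = 0.86603,
so c = arccos(0.86603) = 0.52360 rad.
So the angular separation is 0.5236 rad.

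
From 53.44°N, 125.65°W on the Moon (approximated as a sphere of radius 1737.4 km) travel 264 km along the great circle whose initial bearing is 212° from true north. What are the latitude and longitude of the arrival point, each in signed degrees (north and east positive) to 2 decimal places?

45.85°, -132.26°

Angular distance δ = d/R = 264/1737.4 = 0.15195 rad; initial bearing θ = 3.7001 rad.
sin φ₂ = sin φ₁ cos δ + cos φ₁ sin δ cos θ = (0.8032)(0.9885) + (0.5957)(0.1514)(-0.8480) = 0.7175, so φ₂ = 45.85°.
Δλ = atan2(sin θ sin δ cos φ₁, cos δ − sin φ₁ sin φ₂) = atan2(-0.0478, 0.4121) = -6.613°.
λ₂ = -125.650° − 6.613° = -132.26°.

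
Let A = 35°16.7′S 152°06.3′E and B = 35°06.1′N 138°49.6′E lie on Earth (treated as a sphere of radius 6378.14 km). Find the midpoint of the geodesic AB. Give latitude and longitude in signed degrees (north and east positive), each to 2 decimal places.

-0.09°, 145.46°

The central angle between A and B is δ = 1.2473 rad.
With f = 0.5, the slerp weights are sin((1−f)δ)/sin δ = 0.6159 and sin(fδ)/sin δ = 0.6159.
Weighted sum of the unit vectors: (0.6159)·(-0.7215,0.3819,-0.5775) + (0.6159)·(-0.6158,0.5386,0.5750) = (-0.8237, 0.5670, -0.0016).
Converting back: φ = atan2(z, √(x²+y²)) = -0.09°, λ = atan2(y, x) = 145.46°.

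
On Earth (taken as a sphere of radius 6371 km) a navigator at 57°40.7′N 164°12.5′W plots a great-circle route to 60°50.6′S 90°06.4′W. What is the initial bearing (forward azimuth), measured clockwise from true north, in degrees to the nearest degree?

141°

With φ₁ = 1.0067, φ₂ = -1.0619, Δλ = 1.2933 rad, the forward-azimuth formula gives
θ = atan2( sin Δλ cos φ₂ , cos φ₁ sin φ₂ − sin φ₁ cos φ₂ cos Δλ ) = atan2(0.4686, -0.5797) = 141.05°.
So the initial bearing is 141°.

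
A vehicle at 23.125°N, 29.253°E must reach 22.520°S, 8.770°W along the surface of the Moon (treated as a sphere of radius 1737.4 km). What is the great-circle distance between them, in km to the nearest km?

1781 km

In radians: φ₁ = 0.4036, φ₂ = -0.3930, Δλ = -38.023° = -0.6636 rad.
cos c = sin φ₁ sin φ₂ + cos φ₁ cos φ₂ cos Δλ = (0.3927)(-0.3830) + (0.9197)(0.9237)(0.7878) = 0.51880,
so c = arccos(0.51880) = 1.02535 rad.
Distance = R·c = 1737.4 × 1.0253 ≈ 1781 km.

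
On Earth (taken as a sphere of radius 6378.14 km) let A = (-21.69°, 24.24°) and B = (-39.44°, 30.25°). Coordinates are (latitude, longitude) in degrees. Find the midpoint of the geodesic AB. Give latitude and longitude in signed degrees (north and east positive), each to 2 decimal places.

-30.60°, 26.97°

The central angle between A and B is δ = 0.3225 rad.
With f = 0.5, the slerp weights are sin((1−f)δ)/sin δ = 0.5066 and sin(fδ)/sin δ = 0.5066.
Weighted sum of the unit vectors: (0.5066)·(0.8473,0.3815,-0.3696) + (0.5066)·(0.6671,0.3891,-0.6353) = (0.7672, 0.3903, -0.5090).
Converting back: φ = atan2(z, √(x²+y²)) = -30.60°, λ = atan2(y, x) = 26.97°.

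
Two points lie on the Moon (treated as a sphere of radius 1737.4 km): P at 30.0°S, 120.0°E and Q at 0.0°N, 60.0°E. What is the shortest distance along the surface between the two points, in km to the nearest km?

With latitudes φ₁ = -30.000°, φ₂ = 0.000° and longitude difference Δλ = -60.000°:
cos c = sin φ₁ sin φ₂ + cos φ₁ cos φ₂ cos Δλ = (-0.5000)(0.0000) + (0.8660)(1.0000)(0.5000) = 0.43301,
so c = arccos(0.43301) = 1.12296 rad.
Distance = R·c = 1737.4 × 1.1230 ≈ 1951 km.

1951 km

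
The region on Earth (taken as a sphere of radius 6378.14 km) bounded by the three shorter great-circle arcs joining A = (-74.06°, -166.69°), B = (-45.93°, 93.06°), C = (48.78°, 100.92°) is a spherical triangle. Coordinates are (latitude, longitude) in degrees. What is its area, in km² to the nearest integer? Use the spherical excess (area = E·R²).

Side lengths (central angles): a = 1.6573, b = 2.3903, c = 0.8541 rad; semiperimeter s = 2.4509.
By l'Huilier's theorem, tan(E/4) = √[tan(s/2) tan((s−a)/2) tan((s−b)/2) tan((s−c)/2)], giving spherical excess E = 0.7522 rad.
Area = E·R² = 0.7522 × (6378.14)² ≈ 30599178 km².

30599178 km²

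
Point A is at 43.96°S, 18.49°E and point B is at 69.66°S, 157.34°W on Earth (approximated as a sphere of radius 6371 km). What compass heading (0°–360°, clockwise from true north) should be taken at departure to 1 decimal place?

With φ₁ = -0.7672, φ₂ = -1.2158, Δλ = -3.0688 rad, the forward-azimuth formula gives
θ = atan2( sin Δλ cos φ₂ , cos φ₁ sin φ₂ − sin φ₁ cos φ₂ cos Δλ ) = atan2(-0.0253, -0.9156) = -178.42°.
Adding 360° brings this into [0°, 360°): 181.6°.

181.6°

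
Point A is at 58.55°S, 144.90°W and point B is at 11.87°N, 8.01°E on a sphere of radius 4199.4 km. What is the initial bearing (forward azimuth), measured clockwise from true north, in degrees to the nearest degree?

Δλ = 152.910° = 2.6688 rad.
y = sin Δλ · cos φ₂ = (0.4554)(0.9786) = 0.4457
x = cos φ₁ sin φ₂ − sin φ₁ cos φ₂ cos Δλ = (0.5218)(0.2057) − (-0.8531)(0.9786)(-0.8903) = -0.6359
θ = atan2(y, x) = 144.98°, so the bearing is 145°.

145°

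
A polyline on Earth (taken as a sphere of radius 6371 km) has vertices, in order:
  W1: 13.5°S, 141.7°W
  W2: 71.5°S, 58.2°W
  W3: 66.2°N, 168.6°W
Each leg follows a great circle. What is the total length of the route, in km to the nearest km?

25683 km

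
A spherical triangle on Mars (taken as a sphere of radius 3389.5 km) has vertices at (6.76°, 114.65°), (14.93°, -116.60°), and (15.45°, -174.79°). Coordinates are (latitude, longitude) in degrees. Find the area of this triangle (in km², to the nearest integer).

2161543 km²

Side lengths (central angles): a = 0.9770, b = 1.2133, c = 2.1776 rad; semiperimeter s = 2.1839.
By l'Huilier's theorem, tan(E/4) = √[tan(s/2) tan((s−a)/2) tan((s−b)/2) tan((s−c)/2)], giving spherical excess E = 0.1881 rad.
Area = E·R² = 0.1881 × (3389.5)² ≈ 2161543 km².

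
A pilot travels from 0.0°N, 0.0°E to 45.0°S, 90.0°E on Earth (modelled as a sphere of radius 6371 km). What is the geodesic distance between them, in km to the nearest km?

With latitudes φ₁ = 0.000°, φ₂ = -45.000° and longitude difference Δλ = 90.000°:
cos c = sin φ₁ sin φ₂ + cos φ₁ cos φ₂ cos Δλ = (0.0000)(-0.7071) + (1.0000)(0.7071)(0.0000) = -0.00000,
so c = arccos(-0.00000) = 1.57080 rad.
Distance = R·c = 6371 × 1.5708 ≈ 10008 km.

10008 km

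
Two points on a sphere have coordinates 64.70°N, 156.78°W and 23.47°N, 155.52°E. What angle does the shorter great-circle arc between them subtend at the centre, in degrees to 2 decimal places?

51.40°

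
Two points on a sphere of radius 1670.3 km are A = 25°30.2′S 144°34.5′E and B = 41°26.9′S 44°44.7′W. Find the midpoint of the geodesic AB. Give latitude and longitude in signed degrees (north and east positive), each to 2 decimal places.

Central angle δ = 1.9634 rad. Interpolating on the sphere with fraction f = 0.5:
P = [sin((1−f)δ)·A + sin(fδ)·B] / sin δ = 0.8999·A + 0.8999·B in Cartesian coordinates,
giving P = (-0.1828, -0.0040, -0.9831), i.e. latitude -79.47°, longitude -178.73°.

-79.47°, -178.73°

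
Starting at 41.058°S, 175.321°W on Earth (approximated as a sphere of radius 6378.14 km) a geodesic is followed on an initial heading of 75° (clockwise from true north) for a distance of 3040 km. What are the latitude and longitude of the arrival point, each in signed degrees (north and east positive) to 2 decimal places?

Angular distance δ = d/R = 3040/6378.14 = 0.47663 rad; initial bearing θ = 1.3090 rad.
sin φ₂ = sin φ₁ cos δ + cos φ₁ sin δ cos θ = (-0.6568)(0.8885) + (0.7540)(0.4588)(0.2588) = -0.4941, so φ₂ = -29.61°.
Δλ = atan2(sin θ sin δ cos φ₁, cos δ − sin φ₁ sin φ₂) = atan2(0.3342, 0.5640) = 30.645°.
λ₂ = -175.321° + 30.645° = -144.68°.

-29.61°, -144.68°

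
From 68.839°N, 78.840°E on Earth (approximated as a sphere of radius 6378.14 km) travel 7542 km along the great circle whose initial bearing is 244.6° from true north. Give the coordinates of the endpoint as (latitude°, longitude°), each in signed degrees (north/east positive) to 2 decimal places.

Angular distance δ = d/R = 7542/6378.14 = 1.18248 rad; initial bearing θ = 4.2691 rad.
sin φ₂ = sin φ₁ cos δ + cos φ₁ sin δ cos θ = (0.9326)(0.3786) + (0.3610)(0.9255)(-0.4289) = 0.2098, so φ₂ = 12.11°.
Δλ = atan2(sin θ sin δ cos φ₁, cos δ − sin φ₁ sin φ₂) = atan2(-0.3018, 0.1830) = -58.772°.
λ₂ = 78.840° − 58.772° = 20.07°.

12.11°, 20.07°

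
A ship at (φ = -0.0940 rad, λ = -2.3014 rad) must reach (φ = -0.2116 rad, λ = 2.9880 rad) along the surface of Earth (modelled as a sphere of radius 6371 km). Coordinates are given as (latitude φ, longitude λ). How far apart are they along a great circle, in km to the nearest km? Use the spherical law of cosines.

In radians: φ₁ = -0.0940, φ₂ = -0.2116, Δλ = -56.940° = -0.9938 rad.
cos c = sin φ₁ sin φ₂ + cos φ₁ cos φ₂ cos Δλ = (-0.0939)(-0.2100) + (0.9956)(0.9777)(0.5455) = 0.55071,
so c = arccos(0.55071) = 0.98758 rad.
Distance = R·c = 6371 × 0.9876 ≈ 6292 km.

6292 km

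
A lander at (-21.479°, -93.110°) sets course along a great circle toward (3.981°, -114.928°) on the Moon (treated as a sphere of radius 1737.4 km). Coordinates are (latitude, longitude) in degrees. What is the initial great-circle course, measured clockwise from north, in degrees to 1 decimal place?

317.4°

With φ₁ = -0.3749, φ₂ = 0.0695, Δλ = -0.3808 rad, the forward-azimuth formula gives
θ = atan2( sin Δλ cos φ₂ , cos φ₁ sin φ₂ − sin φ₁ cos φ₂ cos Δλ ) = atan2(-0.3708, 0.4037) = -42.56°.
Adding 360° brings this into [0°, 360°): 317.4°.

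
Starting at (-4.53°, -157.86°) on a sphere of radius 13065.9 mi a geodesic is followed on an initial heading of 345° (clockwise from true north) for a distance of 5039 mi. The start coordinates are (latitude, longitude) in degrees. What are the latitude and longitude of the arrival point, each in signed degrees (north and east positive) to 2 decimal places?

16.80°, -163.70°

Angular distance δ = d/R = 5039/13065.9 = 0.38566 rad; initial bearing θ = 6.0214 rad.
sin φ₂ = sin φ₁ cos δ + cos φ₁ sin δ cos θ = (-0.0790)(0.9266) + (0.9969)(0.3762)(0.9659) = 0.2890, so φ₂ = 16.80°.
Δλ = atan2(sin θ sin δ cos φ₁, cos δ − sin φ₁ sin φ₂) = atan2(-0.0971, 0.9494) = -5.837°.
λ₂ = -157.860° − 5.837° = -163.70°.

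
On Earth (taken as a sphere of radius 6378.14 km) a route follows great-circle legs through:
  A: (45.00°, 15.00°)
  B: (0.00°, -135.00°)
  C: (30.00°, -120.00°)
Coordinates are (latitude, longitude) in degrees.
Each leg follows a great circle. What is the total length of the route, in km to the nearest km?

17921 km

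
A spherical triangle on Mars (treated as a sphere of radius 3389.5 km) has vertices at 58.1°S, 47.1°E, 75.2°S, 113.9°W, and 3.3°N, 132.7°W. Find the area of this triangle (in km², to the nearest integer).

Side lengths (central angles): a = 1.3839, b = 2.1851, c = 0.8049 rad; semiperimeter s = 2.1870.
By l'Huilier's theorem, tan(E/4) = √[tan(s/2) tan((s−a)/2) tan((s−b)/2) tan((s−c)/2)], giving spherical excess E = 0.1004 rad.
Area = E·R² = 0.1004 × (3389.5)² ≈ 1153847 km².

1153847 km²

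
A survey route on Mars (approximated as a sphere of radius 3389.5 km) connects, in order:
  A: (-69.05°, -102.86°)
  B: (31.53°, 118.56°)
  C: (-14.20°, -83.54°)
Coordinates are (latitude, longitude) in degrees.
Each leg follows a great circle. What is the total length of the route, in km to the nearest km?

17107 km

Leg A→B: central angle 2.3702 rad, distance 8033.7 km.
Leg B→C: central angle 2.6768 rad, distance 9072.9 km.
Total: 8033.7 + 9072.9 ≈ 17107 km.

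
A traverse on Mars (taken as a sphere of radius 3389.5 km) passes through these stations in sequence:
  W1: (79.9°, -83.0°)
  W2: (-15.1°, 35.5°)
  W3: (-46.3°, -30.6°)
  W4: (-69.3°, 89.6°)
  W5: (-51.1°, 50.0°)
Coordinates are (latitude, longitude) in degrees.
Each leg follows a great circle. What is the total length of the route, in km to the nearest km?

15072 km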